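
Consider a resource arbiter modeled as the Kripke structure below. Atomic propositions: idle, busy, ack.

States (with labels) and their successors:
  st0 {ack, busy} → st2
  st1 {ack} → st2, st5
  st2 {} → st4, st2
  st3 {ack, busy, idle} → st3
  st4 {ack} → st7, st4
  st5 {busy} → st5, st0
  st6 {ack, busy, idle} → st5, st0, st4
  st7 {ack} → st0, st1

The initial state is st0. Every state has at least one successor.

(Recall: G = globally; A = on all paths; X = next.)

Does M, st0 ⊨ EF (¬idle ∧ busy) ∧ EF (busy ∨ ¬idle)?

Yes

States satisfying ¬idle ∧ busy: {st0, st5}.
States satisfying EF (¬idle ∧ busy): {st0, st1, st2, st4, st5, st6, st7}.
States satisfying busy ∨ ¬idle: {st0, st1, st2, st3, st4, st5, st6, st7}.
States satisfying EF (busy ∨ ¬idle): {st0, st1, st2, st3, st4, st5, st6, st7}.
States satisfying EF (¬idle ∧ busy) ∧ EF (busy ∨ ¬idle): {st0, st1, st2, st4, st5, st6, st7}.
st0 ∈ Sat(EF (¬idle ∧ busy) ∧ EF (busy ∨ ¬idle)).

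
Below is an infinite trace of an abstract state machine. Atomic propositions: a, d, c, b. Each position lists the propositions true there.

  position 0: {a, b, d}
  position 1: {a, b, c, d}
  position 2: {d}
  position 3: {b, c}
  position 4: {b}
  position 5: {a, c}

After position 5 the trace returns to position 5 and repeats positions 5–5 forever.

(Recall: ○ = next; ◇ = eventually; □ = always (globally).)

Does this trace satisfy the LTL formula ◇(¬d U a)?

¬d U a holds at position 0, which is reachable from 0, so ◇(¬d U a) holds.

Holds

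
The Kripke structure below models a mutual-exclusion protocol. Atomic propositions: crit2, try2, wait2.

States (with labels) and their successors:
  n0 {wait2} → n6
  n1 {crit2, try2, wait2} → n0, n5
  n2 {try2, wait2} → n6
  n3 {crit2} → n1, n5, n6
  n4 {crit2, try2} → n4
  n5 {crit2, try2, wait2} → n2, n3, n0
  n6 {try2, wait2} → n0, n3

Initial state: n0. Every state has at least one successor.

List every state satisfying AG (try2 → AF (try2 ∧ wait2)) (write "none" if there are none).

States satisfying try2 → AF (try2 ∧ wait2): {n0, n1, n2, n3, n5, n6}.
States satisfying AG (try2 → AF (try2 ∧ wait2)): {n0, n1, n2, n3, n5, n6}.

{n0, n1, n2, n3, n5, n6}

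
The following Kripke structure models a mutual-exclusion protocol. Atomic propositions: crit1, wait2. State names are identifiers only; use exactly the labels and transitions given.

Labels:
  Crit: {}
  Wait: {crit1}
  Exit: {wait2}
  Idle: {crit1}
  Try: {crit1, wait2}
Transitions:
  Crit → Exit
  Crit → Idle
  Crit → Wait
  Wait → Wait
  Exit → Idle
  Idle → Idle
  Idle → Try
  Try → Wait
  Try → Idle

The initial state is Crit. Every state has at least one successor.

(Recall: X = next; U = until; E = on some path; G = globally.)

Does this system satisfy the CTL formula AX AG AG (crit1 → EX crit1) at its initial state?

States satisfying AG AG (crit1 → EX crit1): {Crit, Wait, Exit, Idle, Try}.
States satisfying AX AG AG (crit1 → EX crit1): {Crit, Wait, Exit, Idle, Try}.
Crit ∈ Sat(AX AG AG (crit1 → EX crit1)).

Satisfied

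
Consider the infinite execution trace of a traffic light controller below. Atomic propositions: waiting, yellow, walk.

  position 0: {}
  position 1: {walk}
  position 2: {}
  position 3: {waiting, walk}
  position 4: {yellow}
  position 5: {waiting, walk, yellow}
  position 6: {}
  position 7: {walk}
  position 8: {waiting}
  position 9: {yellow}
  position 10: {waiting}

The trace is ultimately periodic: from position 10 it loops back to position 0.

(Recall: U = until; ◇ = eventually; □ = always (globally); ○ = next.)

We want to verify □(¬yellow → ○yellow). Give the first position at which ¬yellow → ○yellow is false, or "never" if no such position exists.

At position 0 the labels are {} and the next position 1 has {walk}, so ¬yellow → ○yellow is false there. This is the first violation.

0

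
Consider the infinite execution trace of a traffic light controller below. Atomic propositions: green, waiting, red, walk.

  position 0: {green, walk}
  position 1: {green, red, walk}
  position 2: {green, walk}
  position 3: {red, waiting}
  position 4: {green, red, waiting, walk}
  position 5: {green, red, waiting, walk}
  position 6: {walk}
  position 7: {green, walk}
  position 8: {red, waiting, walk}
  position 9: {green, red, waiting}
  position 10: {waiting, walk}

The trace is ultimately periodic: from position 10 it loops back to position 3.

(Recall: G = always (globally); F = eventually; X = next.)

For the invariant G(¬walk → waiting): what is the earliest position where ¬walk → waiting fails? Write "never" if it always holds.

¬walk → waiting holds at every position 0..10, and those are all the positions the trace ever visits, so the invariant G(¬walk → waiting) is never violated.

never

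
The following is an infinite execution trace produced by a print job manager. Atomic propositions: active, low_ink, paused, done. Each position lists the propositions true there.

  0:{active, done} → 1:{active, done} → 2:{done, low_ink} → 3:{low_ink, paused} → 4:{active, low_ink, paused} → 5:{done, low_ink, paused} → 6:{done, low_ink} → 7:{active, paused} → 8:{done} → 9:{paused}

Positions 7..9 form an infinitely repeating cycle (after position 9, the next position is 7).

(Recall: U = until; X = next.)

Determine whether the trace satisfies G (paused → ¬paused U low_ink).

paused → ¬paused U low_ink must hold at every position from 0 onward. It fails at position 7, so G (paused → ¬paused U low_ink) is false.
Positions where paused holds: 3, 4, 5, 7, 9.
Check ¬paused U low_ink at each: 3→ok, 4→ok, 5→ok, 7→fails, 9→fails.

No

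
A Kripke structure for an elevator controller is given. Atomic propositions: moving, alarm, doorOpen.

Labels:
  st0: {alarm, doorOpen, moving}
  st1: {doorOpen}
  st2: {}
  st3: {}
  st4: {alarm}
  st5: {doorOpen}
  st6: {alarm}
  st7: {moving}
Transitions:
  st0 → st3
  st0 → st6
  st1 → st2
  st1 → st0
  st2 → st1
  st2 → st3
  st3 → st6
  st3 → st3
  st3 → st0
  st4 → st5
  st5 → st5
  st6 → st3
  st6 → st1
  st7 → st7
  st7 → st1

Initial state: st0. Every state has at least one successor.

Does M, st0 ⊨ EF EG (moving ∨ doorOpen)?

No

States satisfying EG (moving ∨ doorOpen): {st5, st7}.
States satisfying EF EG (moving ∨ doorOpen): {st4, st5, st7}.
No suitable path/successor from st0 witnesses the formula.
st0 ∉ Sat(EF EG (moving ∨ doorOpen)).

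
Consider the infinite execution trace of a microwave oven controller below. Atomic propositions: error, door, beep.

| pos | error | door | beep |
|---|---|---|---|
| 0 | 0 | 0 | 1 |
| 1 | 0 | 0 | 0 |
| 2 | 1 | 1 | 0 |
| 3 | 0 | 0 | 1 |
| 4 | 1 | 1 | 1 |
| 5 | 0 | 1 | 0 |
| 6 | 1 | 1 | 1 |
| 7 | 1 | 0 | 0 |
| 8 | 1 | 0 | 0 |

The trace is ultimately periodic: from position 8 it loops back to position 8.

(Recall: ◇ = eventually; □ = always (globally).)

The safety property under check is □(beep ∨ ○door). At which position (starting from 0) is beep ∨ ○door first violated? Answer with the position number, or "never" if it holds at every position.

2

Check beep ∨ ○door at each position in order: 0 ✓, 1 ✓.
At position 2 the labels are {door, error} and the next position 3 has {beep}, so beep ∨ ○door is false there. This is the first violation.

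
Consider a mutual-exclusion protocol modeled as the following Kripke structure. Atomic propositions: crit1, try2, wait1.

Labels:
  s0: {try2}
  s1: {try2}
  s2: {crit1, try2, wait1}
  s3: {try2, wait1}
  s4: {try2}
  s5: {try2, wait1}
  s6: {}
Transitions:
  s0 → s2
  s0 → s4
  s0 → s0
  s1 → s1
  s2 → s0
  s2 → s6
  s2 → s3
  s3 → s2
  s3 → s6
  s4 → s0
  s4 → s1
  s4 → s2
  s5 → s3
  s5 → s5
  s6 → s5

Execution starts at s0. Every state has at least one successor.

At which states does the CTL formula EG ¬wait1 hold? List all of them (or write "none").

{s0, s1, s4}

States satisfying ¬wait1: {s0, s1, s4, s6}.
States satisfying EG ¬wait1: {s0, s1, s4}.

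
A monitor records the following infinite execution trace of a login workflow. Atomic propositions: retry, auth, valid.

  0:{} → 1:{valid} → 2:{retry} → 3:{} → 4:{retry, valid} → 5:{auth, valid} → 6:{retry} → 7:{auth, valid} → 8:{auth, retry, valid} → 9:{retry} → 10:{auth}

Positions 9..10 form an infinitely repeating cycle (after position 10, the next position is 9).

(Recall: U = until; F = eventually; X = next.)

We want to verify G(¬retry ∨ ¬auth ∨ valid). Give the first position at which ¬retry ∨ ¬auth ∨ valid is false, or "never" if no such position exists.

never

¬retry ∨ ¬auth ∨ valid holds at every position 0..10, and those are all the positions the trace ever visits, so the invariant G(¬retry ∨ ¬auth ∨ valid) is never violated.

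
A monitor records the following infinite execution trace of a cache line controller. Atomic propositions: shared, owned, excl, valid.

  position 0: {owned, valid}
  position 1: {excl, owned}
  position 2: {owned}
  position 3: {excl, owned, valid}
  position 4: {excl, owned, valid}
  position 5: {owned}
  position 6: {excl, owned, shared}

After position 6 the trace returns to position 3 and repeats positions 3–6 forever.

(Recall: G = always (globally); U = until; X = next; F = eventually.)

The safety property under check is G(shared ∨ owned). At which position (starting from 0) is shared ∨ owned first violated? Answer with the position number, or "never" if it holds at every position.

shared ∨ owned holds at every position 0..6, and those are all the positions the trace ever visits, so the invariant G(shared ∨ owned) is never violated.

never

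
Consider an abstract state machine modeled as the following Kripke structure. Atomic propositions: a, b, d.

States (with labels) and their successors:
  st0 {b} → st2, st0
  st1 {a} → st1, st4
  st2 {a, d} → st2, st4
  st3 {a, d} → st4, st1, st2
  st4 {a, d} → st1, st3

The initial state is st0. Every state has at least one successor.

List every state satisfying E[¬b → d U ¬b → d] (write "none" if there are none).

States satisfying ¬b → d: {st0, st2, st3, st4}.
States satisfying E[¬b → d U ¬b → d]: {st0, st2, st3, st4}.

{st0, st2, st3, st4}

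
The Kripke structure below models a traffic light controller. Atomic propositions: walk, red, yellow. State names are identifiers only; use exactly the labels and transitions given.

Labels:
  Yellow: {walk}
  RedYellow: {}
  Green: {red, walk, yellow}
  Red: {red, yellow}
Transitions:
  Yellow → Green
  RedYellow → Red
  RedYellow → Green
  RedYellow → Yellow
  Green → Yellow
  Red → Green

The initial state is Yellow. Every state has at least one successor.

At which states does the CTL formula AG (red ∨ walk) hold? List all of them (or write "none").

States satisfying red ∨ walk: {Yellow, Green, Red}.
States satisfying AG (red ∨ walk): {Yellow, Green, Red}.

{Yellow, Green, Red}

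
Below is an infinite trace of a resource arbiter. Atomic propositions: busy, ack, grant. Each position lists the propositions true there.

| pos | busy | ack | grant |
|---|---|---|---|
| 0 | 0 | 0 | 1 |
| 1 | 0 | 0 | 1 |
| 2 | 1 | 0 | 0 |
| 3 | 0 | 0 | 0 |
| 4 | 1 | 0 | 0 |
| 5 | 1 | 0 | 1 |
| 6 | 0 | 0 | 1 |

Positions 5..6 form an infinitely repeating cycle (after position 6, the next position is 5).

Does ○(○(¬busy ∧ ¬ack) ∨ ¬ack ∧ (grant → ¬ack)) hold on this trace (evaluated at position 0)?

Satisfied

The position after 0 is 1; ○(¬busy ∧ ¬ack) ∨ ¬ack ∧ (grant → ¬ack) is true there.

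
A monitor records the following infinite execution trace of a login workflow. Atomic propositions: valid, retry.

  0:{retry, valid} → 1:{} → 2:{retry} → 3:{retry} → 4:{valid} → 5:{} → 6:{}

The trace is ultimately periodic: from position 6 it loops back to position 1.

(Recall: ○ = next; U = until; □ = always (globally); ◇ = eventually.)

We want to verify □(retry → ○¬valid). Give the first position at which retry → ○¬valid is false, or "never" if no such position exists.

3

Check retry → ○¬valid at each position in order: 0 ✓, 1 ✓, 2 ✓.
At position 3 the labels are {retry} and the next position 4 has {valid}, so retry → ○¬valid is false there. This is the first violation.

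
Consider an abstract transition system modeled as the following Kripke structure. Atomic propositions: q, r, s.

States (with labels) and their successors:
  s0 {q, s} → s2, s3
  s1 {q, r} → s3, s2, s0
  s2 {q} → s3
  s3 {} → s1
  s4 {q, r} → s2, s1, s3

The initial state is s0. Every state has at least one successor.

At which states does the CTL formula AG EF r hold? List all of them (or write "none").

{s0, s1, s2, s3, s4}

States satisfying EF r: {s0, s1, s2, s3, s4}.
States satisfying AG EF r: {s0, s1, s2, s3, s4}.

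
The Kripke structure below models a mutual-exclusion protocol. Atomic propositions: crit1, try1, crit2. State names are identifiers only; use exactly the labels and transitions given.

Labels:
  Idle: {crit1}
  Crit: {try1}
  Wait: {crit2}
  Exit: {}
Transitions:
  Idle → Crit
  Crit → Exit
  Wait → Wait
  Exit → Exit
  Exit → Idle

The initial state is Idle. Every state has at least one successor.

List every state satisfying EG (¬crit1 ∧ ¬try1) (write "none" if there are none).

{Wait, Exit}

States satisfying ¬crit1 ∧ ¬try1: {Wait, Exit}.
States satisfying EG (¬crit1 ∧ ¬try1): {Wait, Exit}.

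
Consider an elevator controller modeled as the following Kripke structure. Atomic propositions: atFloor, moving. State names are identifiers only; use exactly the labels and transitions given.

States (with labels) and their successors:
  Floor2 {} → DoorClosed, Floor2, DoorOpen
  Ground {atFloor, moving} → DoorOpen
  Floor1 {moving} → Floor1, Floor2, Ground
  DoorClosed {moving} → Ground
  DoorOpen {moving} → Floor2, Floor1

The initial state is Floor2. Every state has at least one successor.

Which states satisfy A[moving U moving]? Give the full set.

{Ground, Floor1, DoorClosed, DoorOpen}

States satisfying moving: {Ground, Floor1, DoorClosed, DoorOpen}.
States satisfying A[moving U moving]: {Ground, Floor1, DoorClosed, DoorOpen}.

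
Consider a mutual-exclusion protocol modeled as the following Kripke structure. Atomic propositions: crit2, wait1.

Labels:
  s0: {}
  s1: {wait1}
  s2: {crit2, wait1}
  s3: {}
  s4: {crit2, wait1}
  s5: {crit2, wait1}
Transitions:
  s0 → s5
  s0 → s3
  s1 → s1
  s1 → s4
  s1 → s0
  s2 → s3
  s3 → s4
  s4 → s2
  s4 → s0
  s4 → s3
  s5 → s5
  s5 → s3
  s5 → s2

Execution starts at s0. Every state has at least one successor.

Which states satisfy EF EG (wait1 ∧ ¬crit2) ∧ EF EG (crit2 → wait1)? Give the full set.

States satisfying EG (wait1 ∧ ¬crit2): {s1}.
States satisfying EF EG (wait1 ∧ ¬crit2): {s1}.
States satisfying EG (crit2 → wait1): {s0, s1, s2, s3, s4, s5}.
States satisfying EF EG (crit2 → wait1): {s0, s1, s2, s3, s4, s5}.
States satisfying EF EG (wait1 ∧ ¬crit2) ∧ EF EG (crit2 → wait1): {s1}.

{s1}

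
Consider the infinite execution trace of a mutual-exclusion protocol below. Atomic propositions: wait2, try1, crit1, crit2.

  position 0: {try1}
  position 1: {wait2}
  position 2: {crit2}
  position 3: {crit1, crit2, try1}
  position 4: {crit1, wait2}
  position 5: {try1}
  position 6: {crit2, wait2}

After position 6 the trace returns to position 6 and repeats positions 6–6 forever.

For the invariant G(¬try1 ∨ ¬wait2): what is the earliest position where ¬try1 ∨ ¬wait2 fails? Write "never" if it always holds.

¬try1 ∨ ¬wait2 holds at every position 0..6, and those are all the positions the trace ever visits, so the invariant G(¬try1 ∨ ¬wait2) is never violated.

never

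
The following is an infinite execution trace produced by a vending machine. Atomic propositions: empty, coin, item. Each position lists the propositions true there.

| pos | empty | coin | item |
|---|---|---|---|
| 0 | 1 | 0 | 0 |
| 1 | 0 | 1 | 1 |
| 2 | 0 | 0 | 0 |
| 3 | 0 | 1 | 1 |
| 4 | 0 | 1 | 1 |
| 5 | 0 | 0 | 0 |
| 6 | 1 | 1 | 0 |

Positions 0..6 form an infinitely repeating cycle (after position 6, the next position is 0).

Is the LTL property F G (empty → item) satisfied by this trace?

No

G (empty → item) is false at every position 0..6, so it never becomes true and F G (empty → item) fails.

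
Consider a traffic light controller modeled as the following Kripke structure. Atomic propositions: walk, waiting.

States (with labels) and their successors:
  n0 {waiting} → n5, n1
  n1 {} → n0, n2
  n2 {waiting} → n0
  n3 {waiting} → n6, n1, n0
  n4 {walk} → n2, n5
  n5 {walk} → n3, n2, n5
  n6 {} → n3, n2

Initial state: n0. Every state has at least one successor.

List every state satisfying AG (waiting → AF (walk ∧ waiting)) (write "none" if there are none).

none

States satisfying waiting → AF (walk ∧ waiting): {n1, n4, n5, n6}.
States satisfying AG (waiting → AF (walk ∧ waiting)): ∅.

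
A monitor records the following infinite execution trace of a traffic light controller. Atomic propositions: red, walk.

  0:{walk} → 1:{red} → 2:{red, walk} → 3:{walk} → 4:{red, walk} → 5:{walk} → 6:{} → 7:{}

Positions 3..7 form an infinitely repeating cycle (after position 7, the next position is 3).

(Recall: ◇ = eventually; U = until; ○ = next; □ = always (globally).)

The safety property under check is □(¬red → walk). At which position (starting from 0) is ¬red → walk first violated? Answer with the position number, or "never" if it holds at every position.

6

Check ¬red → walk at each position in order: 0 ✓, 1 ✓, 2 ✓, 3 ✓, 4 ✓, 5 ✓.
At position 6 the labels are {}, so ¬red → walk is false there. This is the first violation.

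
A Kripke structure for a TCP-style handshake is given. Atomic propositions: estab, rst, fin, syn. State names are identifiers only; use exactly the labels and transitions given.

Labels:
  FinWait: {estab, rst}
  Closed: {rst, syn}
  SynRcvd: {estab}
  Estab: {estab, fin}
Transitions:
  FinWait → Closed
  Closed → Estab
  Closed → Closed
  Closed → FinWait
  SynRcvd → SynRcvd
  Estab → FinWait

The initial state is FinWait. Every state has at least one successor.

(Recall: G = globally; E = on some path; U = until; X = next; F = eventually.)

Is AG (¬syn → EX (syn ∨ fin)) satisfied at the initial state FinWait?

Violated

States satisfying ¬syn → EX (syn ∨ fin): {FinWait, Closed}.
States satisfying AG (¬syn → EX (syn ∨ fin)): ∅.
Estab is reachable from FinWait and violates ¬syn → EX (syn ∨ fin), so AG fails at FinWait.
FinWait ∉ Sat(AG (¬syn → EX (syn ∨ fin))).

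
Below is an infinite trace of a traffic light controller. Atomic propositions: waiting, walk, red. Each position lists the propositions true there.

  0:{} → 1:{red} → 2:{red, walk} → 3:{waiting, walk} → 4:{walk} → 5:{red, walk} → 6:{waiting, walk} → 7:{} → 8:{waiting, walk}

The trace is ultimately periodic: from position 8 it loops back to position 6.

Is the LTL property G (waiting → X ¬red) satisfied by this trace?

waiting → X ¬red holds at every position 0..8, and those are all positions ever visited, so G (waiting → X ¬red) holds.
Positions where waiting holds: 3, 6, 8.
Check X ¬red at each: 3→ok, 6→ok, 8→ok.

Yes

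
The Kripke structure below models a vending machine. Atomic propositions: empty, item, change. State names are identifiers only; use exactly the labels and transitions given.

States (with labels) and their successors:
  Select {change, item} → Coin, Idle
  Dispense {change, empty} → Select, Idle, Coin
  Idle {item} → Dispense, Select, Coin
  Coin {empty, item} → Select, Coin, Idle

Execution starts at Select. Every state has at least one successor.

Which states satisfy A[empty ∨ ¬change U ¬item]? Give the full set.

{Dispense}

States satisfying empty ∨ ¬change: {Dispense, Idle, Coin}.
States satisfying ¬item: {Dispense}.
States satisfying A[empty ∨ ¬change U ¬item]: {Dispense}.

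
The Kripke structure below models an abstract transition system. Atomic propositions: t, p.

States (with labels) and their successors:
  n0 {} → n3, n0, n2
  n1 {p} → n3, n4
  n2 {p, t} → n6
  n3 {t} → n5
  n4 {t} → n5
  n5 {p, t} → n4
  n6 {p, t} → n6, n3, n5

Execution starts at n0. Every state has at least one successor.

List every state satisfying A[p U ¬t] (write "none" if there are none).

States satisfying p: {n1, n2, n5, n6}.
States satisfying ¬t: {n0, n1}.
States satisfying A[p U ¬t]: {n0, n1}.

{n0, n1}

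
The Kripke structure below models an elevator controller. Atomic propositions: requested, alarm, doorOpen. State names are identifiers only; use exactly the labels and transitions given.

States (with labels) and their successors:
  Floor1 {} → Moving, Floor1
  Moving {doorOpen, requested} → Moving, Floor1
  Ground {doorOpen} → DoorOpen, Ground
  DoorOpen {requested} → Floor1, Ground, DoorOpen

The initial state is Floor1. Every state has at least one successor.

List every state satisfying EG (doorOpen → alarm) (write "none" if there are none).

{Floor1, DoorOpen}

States satisfying doorOpen → alarm: {Floor1, DoorOpen}.
States satisfying EG (doorOpen → alarm): {Floor1, DoorOpen}.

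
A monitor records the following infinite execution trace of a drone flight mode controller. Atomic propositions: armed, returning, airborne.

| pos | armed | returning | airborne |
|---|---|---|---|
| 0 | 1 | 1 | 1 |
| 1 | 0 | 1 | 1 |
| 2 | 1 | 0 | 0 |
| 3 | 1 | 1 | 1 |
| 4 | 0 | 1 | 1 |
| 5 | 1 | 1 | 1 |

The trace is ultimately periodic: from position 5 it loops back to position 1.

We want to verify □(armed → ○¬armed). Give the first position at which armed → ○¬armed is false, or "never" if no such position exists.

Check armed → ○¬armed at each position in order: 0 ✓, 1 ✓.
At position 2 the labels are {armed} and the next position 3 has {airborne, armed, returning}, so armed → ○¬armed is false there. This is the first violation.

2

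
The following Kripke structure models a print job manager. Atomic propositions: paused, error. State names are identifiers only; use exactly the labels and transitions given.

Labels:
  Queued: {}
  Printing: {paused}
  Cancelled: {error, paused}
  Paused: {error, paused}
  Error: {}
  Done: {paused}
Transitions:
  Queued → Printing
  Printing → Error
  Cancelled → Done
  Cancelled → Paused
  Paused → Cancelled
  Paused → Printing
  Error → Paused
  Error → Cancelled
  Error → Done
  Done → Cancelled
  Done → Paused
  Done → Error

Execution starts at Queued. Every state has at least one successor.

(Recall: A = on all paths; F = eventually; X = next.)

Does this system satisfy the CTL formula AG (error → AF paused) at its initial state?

States satisfying error → AF paused: {Queued, Printing, Cancelled, Paused, Error, Done}.
States satisfying AG (error → AF paused): {Queued, Printing, Cancelled, Paused, Error, Done}.
Every state reachable from Queued satisfies error → AF paused.
Queued ∈ Sat(AG (error → AF paused)).

Satisfied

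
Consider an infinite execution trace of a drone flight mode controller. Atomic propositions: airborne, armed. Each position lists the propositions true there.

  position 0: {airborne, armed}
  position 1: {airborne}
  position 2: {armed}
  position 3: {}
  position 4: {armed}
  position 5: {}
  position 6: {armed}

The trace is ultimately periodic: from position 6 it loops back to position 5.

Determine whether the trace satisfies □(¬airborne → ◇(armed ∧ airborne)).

Violated

¬airborne → ◇(armed ∧ airborne) must hold at every position from 0 onward. It fails at position 2, so □(¬airborne → ◇(armed ∧ airborne)) is false.
Positions where ¬airborne holds: 2, 3, 4, 5, 6.
Check ◇(armed ∧ airborne) at each: 2→fails, 3→fails, 4→fails, 5→fails, 6→fails.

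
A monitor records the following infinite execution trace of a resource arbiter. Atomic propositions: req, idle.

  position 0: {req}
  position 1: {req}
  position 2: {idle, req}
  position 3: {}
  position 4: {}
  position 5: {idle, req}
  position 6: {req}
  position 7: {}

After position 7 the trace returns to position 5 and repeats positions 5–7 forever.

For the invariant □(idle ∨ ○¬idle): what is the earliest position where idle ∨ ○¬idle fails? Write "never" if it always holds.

1

Check idle ∨ ○¬idle at each position in order: 0 ✓.
At position 1 the labels are {req} and the next position 2 has {idle, req}, so idle ∨ ○¬idle is false there. This is the first violation.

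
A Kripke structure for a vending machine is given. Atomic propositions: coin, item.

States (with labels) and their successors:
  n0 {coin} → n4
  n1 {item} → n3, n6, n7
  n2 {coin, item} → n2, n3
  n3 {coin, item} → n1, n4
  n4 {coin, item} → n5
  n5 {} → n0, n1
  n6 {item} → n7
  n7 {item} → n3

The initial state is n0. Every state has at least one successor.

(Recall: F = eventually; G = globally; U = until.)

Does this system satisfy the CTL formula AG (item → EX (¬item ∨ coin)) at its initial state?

No

States satisfying item → EX (¬item ∨ coin): {n0, n1, n2, n3, n4, n5, n7}.
States satisfying AG (item → EX (¬item ∨ coin)): ∅.
n6 is reachable from n0 and violates item → EX (¬item ∨ coin), so AG fails at n0.
n0 ∉ Sat(AG (item → EX (¬item ∨ coin))).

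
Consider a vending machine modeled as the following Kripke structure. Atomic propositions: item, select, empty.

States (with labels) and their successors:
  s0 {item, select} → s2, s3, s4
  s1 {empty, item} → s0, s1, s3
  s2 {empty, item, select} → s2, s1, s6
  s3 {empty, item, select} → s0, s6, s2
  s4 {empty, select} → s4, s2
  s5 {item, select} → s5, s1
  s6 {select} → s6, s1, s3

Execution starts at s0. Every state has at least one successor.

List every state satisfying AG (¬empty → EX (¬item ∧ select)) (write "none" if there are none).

{s0, s1, s2, s3, s4, s6}

States satisfying ¬empty → EX (¬item ∧ select): {s0, s1, s2, s3, s4, s6}.
States satisfying AG (¬empty → EX (¬item ∧ select)): {s0, s1, s2, s3, s4, s6}.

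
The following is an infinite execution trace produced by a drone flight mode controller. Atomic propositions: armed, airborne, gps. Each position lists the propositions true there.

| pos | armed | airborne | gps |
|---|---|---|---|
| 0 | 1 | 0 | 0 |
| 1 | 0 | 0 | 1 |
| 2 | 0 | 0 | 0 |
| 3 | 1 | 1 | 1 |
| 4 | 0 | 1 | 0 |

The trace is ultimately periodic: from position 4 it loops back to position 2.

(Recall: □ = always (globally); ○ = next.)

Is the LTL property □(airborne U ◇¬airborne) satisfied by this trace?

airborne U ◇¬airborne holds at every position 0..4, and those are all positions ever visited, so □(airborne U ◇¬airborne) holds.

Satisfied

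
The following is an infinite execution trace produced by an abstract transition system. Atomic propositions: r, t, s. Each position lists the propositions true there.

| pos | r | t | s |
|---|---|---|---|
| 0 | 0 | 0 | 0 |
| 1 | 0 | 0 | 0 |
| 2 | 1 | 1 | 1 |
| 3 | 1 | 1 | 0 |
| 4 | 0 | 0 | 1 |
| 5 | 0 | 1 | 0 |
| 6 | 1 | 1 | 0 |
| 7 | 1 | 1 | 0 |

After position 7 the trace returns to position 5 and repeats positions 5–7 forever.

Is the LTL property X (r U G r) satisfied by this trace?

The position after 0 is 1; r U G r is false there.

No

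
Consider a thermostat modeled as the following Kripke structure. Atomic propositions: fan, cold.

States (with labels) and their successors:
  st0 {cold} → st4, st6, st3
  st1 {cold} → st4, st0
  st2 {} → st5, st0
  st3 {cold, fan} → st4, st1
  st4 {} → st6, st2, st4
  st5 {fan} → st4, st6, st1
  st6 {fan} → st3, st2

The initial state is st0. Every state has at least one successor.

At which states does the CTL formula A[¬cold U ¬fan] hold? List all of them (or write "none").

States satisfying ¬cold: {st2, st4, st5, st6}.
States satisfying ¬fan: {st0, st1, st2, st4}.
States satisfying A[¬cold U ¬fan]: {st0, st1, st2, st4}.

{st0, st1, st2, st4}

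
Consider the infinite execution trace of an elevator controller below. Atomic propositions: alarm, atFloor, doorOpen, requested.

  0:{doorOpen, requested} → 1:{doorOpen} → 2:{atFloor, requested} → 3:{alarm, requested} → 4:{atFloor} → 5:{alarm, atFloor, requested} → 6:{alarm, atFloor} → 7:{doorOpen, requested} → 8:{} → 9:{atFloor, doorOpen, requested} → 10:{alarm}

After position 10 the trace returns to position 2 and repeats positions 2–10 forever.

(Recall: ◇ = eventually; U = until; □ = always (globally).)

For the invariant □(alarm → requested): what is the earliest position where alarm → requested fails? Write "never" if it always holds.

Check alarm → requested at each position in order: 0 ✓, 1 ✓, 2 ✓, 3 ✓, 4 ✓, 5 ✓.
At position 6 the labels are {alarm, atFloor}, so alarm → requested is false there. This is the first violation.

6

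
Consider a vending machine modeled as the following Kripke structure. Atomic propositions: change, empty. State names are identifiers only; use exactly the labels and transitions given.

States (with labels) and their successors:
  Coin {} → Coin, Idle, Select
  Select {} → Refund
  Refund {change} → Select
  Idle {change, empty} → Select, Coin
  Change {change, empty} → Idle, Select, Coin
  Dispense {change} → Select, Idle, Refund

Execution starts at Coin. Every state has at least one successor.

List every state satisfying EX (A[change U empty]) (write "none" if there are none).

States satisfying A[change U empty]: {Idle, Change}.
States satisfying EX (A[change U empty]): {Coin, Change, Dispense}.

{Coin, Change, Dispense}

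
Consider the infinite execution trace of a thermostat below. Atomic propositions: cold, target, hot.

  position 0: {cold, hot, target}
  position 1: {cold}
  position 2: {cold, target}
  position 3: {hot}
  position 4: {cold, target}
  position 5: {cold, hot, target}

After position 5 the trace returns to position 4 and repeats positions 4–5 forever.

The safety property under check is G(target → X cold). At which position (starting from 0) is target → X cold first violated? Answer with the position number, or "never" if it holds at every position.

2

Check target → X cold at each position in order: 0 ✓, 1 ✓.
At position 2 the labels are {cold, target} and the next position 3 has {hot}, so target → X cold is false there. This is the first violation.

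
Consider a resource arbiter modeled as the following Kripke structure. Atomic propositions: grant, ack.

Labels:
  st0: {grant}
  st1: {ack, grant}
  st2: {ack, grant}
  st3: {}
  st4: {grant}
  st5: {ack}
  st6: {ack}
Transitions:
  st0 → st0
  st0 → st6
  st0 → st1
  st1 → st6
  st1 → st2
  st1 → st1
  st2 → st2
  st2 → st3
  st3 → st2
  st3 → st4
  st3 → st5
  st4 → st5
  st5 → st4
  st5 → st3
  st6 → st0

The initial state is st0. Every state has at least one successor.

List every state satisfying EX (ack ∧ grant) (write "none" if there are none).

{st0, st1, st2, st3}

States satisfying ack ∧ grant: {st1, st2}.
States satisfying EX (ack ∧ grant): {st0, st1, st2, st3}.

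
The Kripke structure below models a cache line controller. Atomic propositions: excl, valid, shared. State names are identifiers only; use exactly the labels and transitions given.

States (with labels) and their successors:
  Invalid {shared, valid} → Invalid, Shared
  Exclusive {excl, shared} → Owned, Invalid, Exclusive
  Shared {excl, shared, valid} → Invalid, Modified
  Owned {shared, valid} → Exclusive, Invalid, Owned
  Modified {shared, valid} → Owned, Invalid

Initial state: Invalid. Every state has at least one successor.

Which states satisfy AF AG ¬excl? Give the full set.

none

States satisfying AG ¬excl: ∅.
States satisfying AF AG ¬excl: ∅.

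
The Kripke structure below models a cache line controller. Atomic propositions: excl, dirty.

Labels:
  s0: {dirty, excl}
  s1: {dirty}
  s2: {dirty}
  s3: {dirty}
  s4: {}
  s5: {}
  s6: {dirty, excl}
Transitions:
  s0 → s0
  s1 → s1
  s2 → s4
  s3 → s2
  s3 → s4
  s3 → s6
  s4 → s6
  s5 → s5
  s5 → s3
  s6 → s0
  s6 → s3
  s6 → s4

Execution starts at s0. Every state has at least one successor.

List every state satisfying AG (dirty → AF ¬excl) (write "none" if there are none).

{s1}

States satisfying dirty → AF ¬excl: {s1, s2, s3, s4, s5}.
States satisfying AG (dirty → AF ¬excl): {s1}.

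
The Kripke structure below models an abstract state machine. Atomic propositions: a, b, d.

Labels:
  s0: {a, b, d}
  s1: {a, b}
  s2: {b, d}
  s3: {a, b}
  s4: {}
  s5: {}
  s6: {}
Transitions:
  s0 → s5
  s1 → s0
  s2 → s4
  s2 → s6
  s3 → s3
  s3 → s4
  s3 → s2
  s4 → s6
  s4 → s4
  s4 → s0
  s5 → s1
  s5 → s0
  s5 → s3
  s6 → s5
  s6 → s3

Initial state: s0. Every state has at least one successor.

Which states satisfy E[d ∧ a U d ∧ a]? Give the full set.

States satisfying d ∧ a: {s0}.
States satisfying E[d ∧ a U d ∧ a]: {s0}.

{s0}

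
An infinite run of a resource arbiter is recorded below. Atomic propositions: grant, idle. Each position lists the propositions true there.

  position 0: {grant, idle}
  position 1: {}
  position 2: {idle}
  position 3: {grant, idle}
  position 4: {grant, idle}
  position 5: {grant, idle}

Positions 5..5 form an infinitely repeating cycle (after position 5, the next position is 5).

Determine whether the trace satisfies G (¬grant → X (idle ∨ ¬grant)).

Holds

¬grant → X (idle ∨ ¬grant) holds at every position 0..5, and those are all positions ever visited, so G (¬grant → X (idle ∨ ¬grant)) holds.
Positions where ¬grant holds: 1, 2.
Check X (idle ∨ ¬grant) at each: 1→ok, 2→ok.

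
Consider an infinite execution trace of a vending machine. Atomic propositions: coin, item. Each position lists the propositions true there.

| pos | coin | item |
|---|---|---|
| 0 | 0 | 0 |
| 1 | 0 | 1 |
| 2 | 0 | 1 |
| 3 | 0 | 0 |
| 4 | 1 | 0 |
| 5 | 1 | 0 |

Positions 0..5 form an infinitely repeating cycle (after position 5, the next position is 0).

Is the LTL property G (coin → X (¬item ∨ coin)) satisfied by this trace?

coin → X (¬item ∨ coin) holds at every position 0..5, and those are all positions ever visited, so G (coin → X (¬item ∨ coin)) holds.
Positions where coin holds: 4, 5.
Check X (¬item ∨ coin) at each: 4→ok, 5→ok.

Holds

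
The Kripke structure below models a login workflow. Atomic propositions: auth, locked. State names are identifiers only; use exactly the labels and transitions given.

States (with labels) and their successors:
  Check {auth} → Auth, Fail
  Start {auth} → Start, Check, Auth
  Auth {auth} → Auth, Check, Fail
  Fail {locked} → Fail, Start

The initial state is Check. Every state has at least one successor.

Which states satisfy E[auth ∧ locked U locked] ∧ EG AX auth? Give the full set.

States satisfying auth ∧ locked: ∅.
States satisfying locked: {Fail}.
States satisfying E[auth ∧ locked U locked]: {Fail}.
States satisfying AX auth: {Start}.
States satisfying EG AX auth: {Start}.
States satisfying E[auth ∧ locked U locked] ∧ EG AX auth: ∅.

none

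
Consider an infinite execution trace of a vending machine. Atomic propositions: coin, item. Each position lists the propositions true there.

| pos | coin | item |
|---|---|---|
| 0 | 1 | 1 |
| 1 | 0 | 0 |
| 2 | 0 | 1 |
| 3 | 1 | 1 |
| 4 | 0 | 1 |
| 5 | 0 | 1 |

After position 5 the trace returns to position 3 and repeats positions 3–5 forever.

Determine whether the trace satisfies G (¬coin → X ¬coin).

Violated

¬coin → X ¬coin must hold at every position from 0 onward. It fails at position 2, so G (¬coin → X ¬coin) is false.
Positions where ¬coin holds: 1, 2, 4, 5.
Check X ¬coin at each: 1→ok, 2→fails, 4→ok, 5→fails.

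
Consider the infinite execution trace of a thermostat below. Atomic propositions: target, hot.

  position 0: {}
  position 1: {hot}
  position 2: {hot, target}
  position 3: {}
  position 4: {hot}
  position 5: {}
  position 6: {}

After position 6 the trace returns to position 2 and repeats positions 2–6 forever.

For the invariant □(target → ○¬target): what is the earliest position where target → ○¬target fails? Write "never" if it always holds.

never

target → ○¬target holds at every position 0..6, and those are all the positions the trace ever visits, so the invariant □(target → ○¬target) is never violated.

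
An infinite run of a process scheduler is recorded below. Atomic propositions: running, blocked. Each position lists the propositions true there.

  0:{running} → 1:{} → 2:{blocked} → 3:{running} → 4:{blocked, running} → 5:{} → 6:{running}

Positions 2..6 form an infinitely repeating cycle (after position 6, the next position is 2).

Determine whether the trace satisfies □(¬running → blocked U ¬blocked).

Satisfied

¬running → blocked U ¬blocked holds at every position 0..6, and those are all positions ever visited, so □(¬running → blocked U ¬blocked) holds.
Positions where ¬running holds: 1, 2, 5.
Check blocked U ¬blocked at each: 1→ok, 2→ok, 5→ok.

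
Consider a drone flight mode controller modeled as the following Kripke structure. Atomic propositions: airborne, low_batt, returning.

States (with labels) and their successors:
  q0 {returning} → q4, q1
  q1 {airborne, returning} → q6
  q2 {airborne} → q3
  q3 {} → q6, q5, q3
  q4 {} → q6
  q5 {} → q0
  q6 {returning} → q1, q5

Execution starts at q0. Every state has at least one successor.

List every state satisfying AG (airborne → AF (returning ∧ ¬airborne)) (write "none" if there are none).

{q0, q1, q3, q4, q5, q6}

States satisfying airborne → AF (returning ∧ ¬airborne): {q0, q1, q3, q4, q5, q6}.
States satisfying AG (airborne → AF (returning ∧ ¬airborne)): {q0, q1, q3, q4, q5, q6}.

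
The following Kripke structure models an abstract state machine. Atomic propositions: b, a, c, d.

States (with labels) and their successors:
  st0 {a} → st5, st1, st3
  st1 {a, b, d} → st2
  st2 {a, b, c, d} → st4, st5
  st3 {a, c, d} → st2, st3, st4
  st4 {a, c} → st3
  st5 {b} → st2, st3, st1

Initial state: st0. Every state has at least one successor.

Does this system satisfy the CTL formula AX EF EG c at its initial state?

States satisfying EF EG c: {st0, st1, st2, st3, st4, st5}.
States satisfying AX EF EG c: {st0, st1, st2, st3, st4, st5}.
st0 ∈ Sat(AX EF EG c).

Holds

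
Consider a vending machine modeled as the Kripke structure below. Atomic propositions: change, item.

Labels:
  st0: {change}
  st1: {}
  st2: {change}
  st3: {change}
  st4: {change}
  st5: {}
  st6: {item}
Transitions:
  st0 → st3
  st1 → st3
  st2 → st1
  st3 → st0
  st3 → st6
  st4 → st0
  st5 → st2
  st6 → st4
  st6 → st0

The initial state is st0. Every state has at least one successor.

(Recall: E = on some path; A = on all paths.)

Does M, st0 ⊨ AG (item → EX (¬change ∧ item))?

States satisfying item → EX (¬change ∧ item): {st0, st1, st2, st3, st4, st5}.
States satisfying AG (item → EX (¬change ∧ item)): ∅.
st6 is reachable from st0 and violates item → EX (¬change ∧ item), so AG fails at st0.
st0 ∉ Sat(AG (item → EX (¬change ∧ item))).

Does not hold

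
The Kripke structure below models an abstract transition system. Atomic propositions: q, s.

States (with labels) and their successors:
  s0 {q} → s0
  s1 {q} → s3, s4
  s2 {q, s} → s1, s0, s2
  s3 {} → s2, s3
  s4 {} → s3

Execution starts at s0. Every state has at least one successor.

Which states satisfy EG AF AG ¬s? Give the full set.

States satisfying AF AG ¬s: {s0}.
States satisfying EG AF AG ¬s: {s0}.

{s0}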